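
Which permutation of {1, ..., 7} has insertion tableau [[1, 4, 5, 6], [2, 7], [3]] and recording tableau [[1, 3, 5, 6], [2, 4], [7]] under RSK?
3 2 7 4 5 6 1

Reverse RSK: for i = n, n-1, ..., 1, locate i in Q, remove the corresponding corner cell from P, and reverse-bump its entry up through P; the value ejected from row 1 is w(i).

So w = 3 2 7 4 5 6 1.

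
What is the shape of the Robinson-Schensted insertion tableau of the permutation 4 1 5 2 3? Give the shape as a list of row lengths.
[3, 2]

Row-insert each entry into an empty tableau.

After inserting 4: P = [[4]].
After inserting 1: P = [[1], [4]].
After inserting 5: P = [[1, 5], [4]].
After inserting 2: P = [[1, 2], [4, 5]].
After inserting 3: P = [[1, 2, 3], [4, 5]].

The final insertion tableau P = [[1, 2, 3], [4, 5]] has shape [3, 2].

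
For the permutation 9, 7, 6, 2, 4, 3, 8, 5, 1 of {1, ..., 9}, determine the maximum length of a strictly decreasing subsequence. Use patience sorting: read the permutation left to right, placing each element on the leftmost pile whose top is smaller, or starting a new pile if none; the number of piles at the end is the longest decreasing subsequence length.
6

9: new pile. tops = [9]
7: new pile. tops = [9, 7]
6: new pile. tops = [9, 7, 6]
2: new pile. tops = [9, 7, 6, 2]
4: onto pile 4 (replacing 2). tops = [9, 7, 6, 4]
3: new pile. tops = [9, 7, 6, 4, 3]
8: onto pile 2 (replacing 7). tops = [9, 8, 6, 4, 3]
5: onto pile 4 (replacing 4). tops = [9, 8, 6, 5, 3]
1: new pile. tops = [9, 8, 6, 5, 3, 1]

6 piles, so the longest decreasing subsequence has length 6.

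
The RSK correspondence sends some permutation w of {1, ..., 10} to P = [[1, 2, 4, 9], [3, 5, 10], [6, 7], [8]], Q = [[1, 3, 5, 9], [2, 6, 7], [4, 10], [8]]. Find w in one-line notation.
Reverse the RSK construction: for i from n down to 1, find the cell of Q containing i, remove the entry at that cell from P, and reverse-bump it up through P; the value ejected from row 1 is w(i).

Step i=10: Q has 10 at row 3, column 2; remove 7 from row 3 of P and reverse-bump: 7 enters row 2 and ejects 5; 5 enters row 1 and ejects 4. So w(10) = 4. P is now [[1, 2, 5, 9], [3, 7, 10], [6], [8]].
Step i=9: Q has 9 at row 1, column 4; remove that cell from P, ejecting 9. So w(9) = 9. P is now [[1, 2, 5], [3, 7, 10], [6], [8]].
Step i=8: Q has 8 at row 4, column 1; remove 8 from row 4 of P and reverse-bump: 8 enters row 3 and ejects 6; 6 enters row 2 and ejects 3; 3 enters row 1 and ejects 2. So w(8) = 2. P is now [[1, 3, 5], [6, 7, 10], [8]].
Step i=7: Q has 7 at row 2, column 3; remove 10 from row 2 of P and reverse-bump: 10 enters row 1 and ejects 5. So w(7) = 5. P is now [[1, 3, 10], [6, 7], [8]].
Step i=6: Q has 6 at row 2, column 2; remove 7 from row 2 of P and reverse-bump: 7 enters row 1 and ejects 3. So w(6) = 3. P is now [[1, 7, 10], [6], [8]].
Step i=5: Q has 5 at row 1, column 3; remove that cell from P, ejecting 10. So w(5) = 10. P is now [[1, 7], [6], [8]].
Step i=4: Q has 4 at row 3, column 1; remove 8 from row 3 of P and reverse-bump: 8 enters row 2 and ejects 6; 6 enters row 1 and ejects 1. So w(4) = 1. P is now [[6, 7], [8]].
Step i=3: Q has 3 at row 1, column 2; remove that cell from P, ejecting 7. So w(3) = 7. P is now [[6], [8]].
Step i=2: Q has 2 at row 2, column 1; remove 8 from row 2 of P and reverse-bump: 8 enters row 1 and ejects 6. So w(2) = 6. P is now [[8]].
Step i=1: Q has 1 at row 1, column 1; remove that cell from P, ejecting 8. So w(1) = 8. P is now [].

So w = 8 6 7 1 10 3 5 2 9 4.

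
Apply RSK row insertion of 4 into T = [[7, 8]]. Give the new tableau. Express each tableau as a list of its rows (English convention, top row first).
[[4, 8], [7]]

In row 1, 4 replaces 7 (the leftmost entry greater than 4); 7 is bumped to row 2. 7 starts a new row 2. The new tableau is [[4, 8], [7]].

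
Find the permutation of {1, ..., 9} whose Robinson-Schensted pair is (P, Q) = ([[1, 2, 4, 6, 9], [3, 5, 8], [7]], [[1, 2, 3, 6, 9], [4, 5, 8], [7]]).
1 3 7 2 5 8 4 6 9

Reverse the RSK construction: for i from n down to 1, find the cell of Q containing i, remove the entry at that cell from P, and reverse-bump it up through P; the value ejected from row 1 is w(i).

Step i=9: Q has 9 at row 1, column 5; remove that cell from P, ejecting 9. So w(9) = 9. P is now [[1, 2, 4, 6], [3, 5, 8], [7]].
Step i=8: Q has 8 at row 2, column 3; remove 8 from row 2 of P and reverse-bump: 8 enters row 1 and ejects 6. So w(8) = 6. P is now [[1, 2, 4, 8], [3, 5], [7]].
Step i=7: Q has 7 at row 3, column 1; remove 7 from row 3 of P and reverse-bump: 7 enters row 2 and ejects 5; 5 enters row 1 and ejects 4. So w(7) = 4. P is now [[1, 2, 5, 8], [3, 7]].
Step i=6: Q has 6 at row 1, column 4; remove that cell from P, ejecting 8. So w(6) = 8. P is now [[1, 2, 5], [3, 7]].
Step i=5: Q has 5 at row 2, column 2; remove 7 from row 2 of P and reverse-bump: 7 enters row 1 and ejects 5. So w(5) = 5. P is now [[1, 2, 7], [3]].
Step i=4: Q has 4 at row 2, column 1; remove 3 from row 2 of P and reverse-bump: 3 enters row 1 and ejects 2. So w(4) = 2. P is now [[1, 3, 7]].
Step i=3: Q has 3 at row 1, column 3; remove that cell from P, ejecting 7. So w(3) = 7. P is now [[1, 3]].
Step i=2: Q has 2 at row 1, column 2; remove that cell from P, ejecting 3. So w(2) = 3. P is now [[1]].
Step i=1: Q has 1 at row 1, column 1; remove that cell from P, ejecting 1. So w(1) = 1. P is now [].

So w = 1 3 7 2 5 8 4 6 9.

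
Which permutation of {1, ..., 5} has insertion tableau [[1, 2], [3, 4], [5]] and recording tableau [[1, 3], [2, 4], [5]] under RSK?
Reverse the RSK construction: for i from n down to 1, find the cell of Q containing i, remove the entry at that cell from P, and reverse-bump it up through P; the value ejected from row 1 is w(i).

Step i=5: Q has 5 at row 3, column 1; remove 5 from row 3 of P and reverse-bump: 5 enters row 2 and ejects 4; 4 enters row 1 and ejects 2. So w(5) = 2. P is now [[1, 4], [3, 5]].
Step i=4: Q has 4 at row 2, column 2; remove 5 from row 2 of P and reverse-bump: 5 enters row 1 and ejects 4. So w(4) = 4. P is now [[1, 5], [3]].
Step i=3: Q has 3 at row 1, column 2; remove that cell from P, ejecting 5. So w(3) = 5. P is now [[1], [3]].
Step i=2: Q has 2 at row 2, column 1; remove 3 from row 2 of P and reverse-bump: 3 enters row 1 and ejects 1. So w(2) = 1. P is now [[3]].
Step i=1: Q has 1 at row 1, column 1; remove that cell from P, ejecting 3. So w(1) = 3. P is now [].

So w = 3 1 5 4 2.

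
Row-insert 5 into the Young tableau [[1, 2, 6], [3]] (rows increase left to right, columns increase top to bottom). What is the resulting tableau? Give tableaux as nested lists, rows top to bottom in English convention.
[[1, 2, 5], [3, 6]]

In row 1, 5 replaces 6 (the leftmost entry greater than 5); 6 is bumped to row 2. 6 is appended to row 2. The new tableau is [[1, 2, 5], [3, 6]].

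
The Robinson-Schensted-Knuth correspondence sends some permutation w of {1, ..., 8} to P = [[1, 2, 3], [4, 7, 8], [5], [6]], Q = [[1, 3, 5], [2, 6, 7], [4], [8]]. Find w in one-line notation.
6 5 7 1 8 2 4 3

Reverse RSK: for i = n, n-1, ..., 1, locate i in Q, remove the corresponding corner cell from P, and reverse-bump its entry up through P; the value ejected from row 1 is w(i).

So w = 6 5 7 1 8 2 4 3.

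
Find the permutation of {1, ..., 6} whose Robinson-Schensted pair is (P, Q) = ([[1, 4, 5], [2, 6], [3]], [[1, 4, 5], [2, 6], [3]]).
Reverse the RSK construction: for i from n down to 1, find the cell of Q containing i, remove the entry at that cell from P, and reverse-bump it up through P; the value ejected from row 1 is w(i).

Step i=6: Q has 6 at row 2, column 2; remove 6 from row 2 of P and reverse-bump: 6 enters row 1 and ejects 5. So w(6) = 5. P is now [[1, 4, 6], [2], [3]].
Step i=5: Q has 5 at row 1, column 3; remove that cell from P, ejecting 6. So w(5) = 6. P is now [[1, 4], [2], [3]].
Step i=4: Q has 4 at row 1, column 2; remove that cell from P, ejecting 4. So w(4) = 4. P is now [[1], [2], [3]].
Step i=3: Q has 3 at row 3, column 1; remove 3 from row 3 of P and reverse-bump: 3 enters row 2 and ejects 2; 2 enters row 1 and ejects 1. So w(3) = 1. P is now [[2], [3]].
Step i=2: Q has 2 at row 2, column 1; remove 3 from row 2 of P and reverse-bump: 3 enters row 1 and ejects 2. So w(2) = 2. P is now [[3]].
Step i=1: Q has 1 at row 1, column 1; remove that cell from P, ejecting 3. So w(1) = 3. P is now [].

So w = 3 2 1 4 6 5.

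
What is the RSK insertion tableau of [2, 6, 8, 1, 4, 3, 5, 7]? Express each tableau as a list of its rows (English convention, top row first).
P = [[1, 3, 5, 7], [2, 4, 8], [6]]

Insert 2: appended to row 1. P = [[2]].
Insert 6: appended to row 1. P = [[2, 6]].
Insert 8: appended to row 1. P = [[2, 6, 8]].
Insert 1: 1 bumps 2 from row 1; 2 starts row 2. P = [[1, 6, 8], [2]].
Insert 4: 4 bumps 6 from row 1; 6 appends to row 2. P = [[1, 4, 8], [2, 6]].
Insert 3: 3 bumps 4 from row 1; 4 bumps 6 from row 2; 6 starts row 3. P = [[1, 3, 8], [2, 4], [6]].
Insert 5: 5 bumps 8 from row 1; 8 appends to row 2. P = [[1, 3, 5], [2, 4, 8], [6]].
Insert 7: appended to row 1. P = [[1, 3, 5, 7], [2, 4, 8], [6]].

So P = [[1, 3, 5, 7], [2, 4, 8], [6]].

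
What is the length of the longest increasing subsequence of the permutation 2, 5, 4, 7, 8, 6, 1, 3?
4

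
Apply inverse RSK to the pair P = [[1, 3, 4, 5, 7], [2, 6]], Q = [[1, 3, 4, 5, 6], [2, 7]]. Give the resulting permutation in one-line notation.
2 1 3 4 6 7 5

Reverse the RSK construction: for i from n down to 1, find the cell of Q containing i, remove the entry at that cell from P, and reverse-bump it up through P; the value ejected from row 1 is w(i).

Step i=7: Q has 7 at row 2, column 2; remove 6 from row 2 of P and reverse-bump: 6 enters row 1 and ejects 5. So w(7) = 5. P is now [[1, 3, 4, 6, 7], [2]].
Step i=6: Q has 6 at row 1, column 5; remove that cell from P, ejecting 7. So w(6) = 7. P is now [[1, 3, 4, 6], [2]].
Step i=5: Q has 5 at row 1, column 4; remove that cell from P, ejecting 6. So w(5) = 6. P is now [[1, 3, 4], [2]].
Step i=4: Q has 4 at row 1, column 3; remove that cell from P, ejecting 4. So w(4) = 4. P is now [[1, 3], [2]].
Step i=3: Q has 3 at row 1, column 2; remove that cell from P, ejecting 3. So w(3) = 3. P is now [[1], [2]].
Step i=2: Q has 2 at row 2, column 1; remove 2 from row 2 of P and reverse-bump: 2 enters row 1 and ejects 1. So w(2) = 1. P is now [[2]].
Step i=1: Q has 1 at row 1, column 1; remove that cell from P, ejecting 2. So w(1) = 2. P is now [].

So w = 2 1 3 4 6 7 5.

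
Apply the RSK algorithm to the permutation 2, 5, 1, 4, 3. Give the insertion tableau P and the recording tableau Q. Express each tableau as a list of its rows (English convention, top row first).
P = [[1, 3], [2, 4], [5]], Q = [[1, 2], [3, 4], [5]]

Insert each entry of the permutation into P by Schensted row insertion, recording in Q the position of each new cell.

Insert 2: appended to row 1. P = [[2]], Q = [[1]].
Insert 5: appended to row 1. P = [[2, 5]], Q = [[1, 2]].
Insert 1: 1 bumps 2 from row 1; 2 starts row 2. P = [[1, 5], [2]], Q = [[1, 2], [3]].
Insert 4: 4 bumps 5 from row 1; 5 appends to row 2. P = [[1, 4], [2, 5]], Q = [[1, 2], [3, 4]].
Insert 3: 3 bumps 4 from row 1; 4 bumps 5 from row 2; 5 starts row 3. P = [[1, 3], [2, 4], [5]], Q = [[1, 2], [3, 4], [5]].

So P = [[1, 3], [2, 4], [5]], Q = [[1, 2], [3, 4], [5]].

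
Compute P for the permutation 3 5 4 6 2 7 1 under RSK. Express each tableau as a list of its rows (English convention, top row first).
Insert 3: appended to row 1. P = [[3]].
Insert 5: appended to row 1. P = [[3, 5]].
Insert 4: 4 bumps 5 from row 1; 5 starts row 2. P = [[3, 4], [5]].
Insert 6: appended to row 1. P = [[3, 4, 6], [5]].
Insert 2: 2 bumps 3 from row 1; 3 bumps 5 from row 2; 5 starts row 3. P = [[2, 4, 6], [3], [5]].
Insert 7: appended to row 1. P = [[2, 4, 6, 7], [3], [5]].
Insert 1: 1 bumps 2 from row 1; 2 bumps 3 from row 2; 3 bumps 5 from row 3; 5 starts row 4. P = [[1, 4, 6, 7], [2], [3], [5]].

So P = [[1, 4, 6, 7], [2], [3], [5]].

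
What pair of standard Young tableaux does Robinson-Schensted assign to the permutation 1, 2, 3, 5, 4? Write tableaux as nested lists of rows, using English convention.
Insert each entry of the permutation into P by Schensted row insertion, recording in Q the position of each new cell.

Insert 1: appended to row 1. P = [[1]].
Insert 2: appended to row 1. P = [[1, 2]].
Insert 3: appended to row 1. P = [[1, 2, 3]].
Insert 5: appended to row 1. P = [[1, 2, 3, 5]].
Insert 4: 4 bumps 5 from row 1; 5 starts row 2. P = [[1, 2, 3, 4], [5]].

So P = [[1, 2, 3, 4], [5]], Q = [[1, 2, 3, 4], [5]].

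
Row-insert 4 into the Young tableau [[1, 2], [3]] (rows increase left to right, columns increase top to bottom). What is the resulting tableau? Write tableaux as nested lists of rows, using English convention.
4 is larger than every entry of row 1, so it is appended to row 1. The new tableau is [[1, 2, 4], [3]].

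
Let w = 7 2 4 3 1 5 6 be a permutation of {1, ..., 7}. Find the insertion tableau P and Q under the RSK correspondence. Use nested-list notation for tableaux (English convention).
Insert each entry of the permutation into P by Schensted row insertion, recording in Q the position of each new cell.

Insert 7: appended to row 1. P = [[7]].
Insert 2: 2 bumps 7 from row 1; 7 starts row 2. P = [[2], [7]].
Insert 4: appended to row 1. P = [[2, 4], [7]].
Insert 3: 3 bumps 4 from row 1; 4 bumps 7 from row 2; 7 starts row 3. P = [[2, 3], [4], [7]].
Insert 1: 1 bumps 2 from row 1; 2 bumps 4 from row 2; 4 bumps 7 from row 3; 7 starts row 4. P = [[1, 3], [2], [4], [7]].
Insert 5: appended to row 1. P = [[1, 3, 5], [2], [4], [7]].
Insert 6: appended to row 1. P = [[1, 3, 5, 6], [2], [4], [7]].

So P = [[1, 3, 5, 6], [2], [4], [7]], Q = [[1, 3, 6, 7], [2], [4], [5]].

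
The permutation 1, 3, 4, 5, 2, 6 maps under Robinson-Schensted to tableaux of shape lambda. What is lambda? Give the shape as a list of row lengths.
Row-insert each entry into an empty tableau.

After inserting 1: P = [[1]].
After inserting 3: P = [[1, 3]].
After inserting 4: P = [[1, 3, 4]].
After inserting 5: P = [[1, 3, 4, 5]].
After inserting 2: P = [[1, 2, 4, 5], [3]].
After inserting 6: P = [[1, 2, 4, 5, 6], [3]].

The final insertion tableau P = [[1, 2, 4, 5, 6], [3]] has shape [5, 1].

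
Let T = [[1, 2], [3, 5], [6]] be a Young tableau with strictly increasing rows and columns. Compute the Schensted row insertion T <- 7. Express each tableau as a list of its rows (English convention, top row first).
[[1, 2, 7], [3, 5], [6]]

7 is larger than every entry of row 1, so it is appended to row 1. The new tableau is [[1, 2, 7], [3, 5], [6]].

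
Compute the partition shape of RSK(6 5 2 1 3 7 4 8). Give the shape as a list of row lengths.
Row-insert each entry into an empty tableau.

After inserting 6: P = [[6]].
After inserting 5: P = [[5], [6]].
After inserting 2: P = [[2], [5], [6]].
After inserting 1: P = [[1], [2], [5], [6]].
After inserting 3: P = [[1, 3], [2], [5], [6]].
After inserting 7: P = [[1, 3, 7], [2], [5], [6]].
After inserting 4: P = [[1, 3, 4], [2, 7], [5], [6]].
After inserting 8: P = [[1, 3, 4, 8], [2, 7], [5], [6]].

The final insertion tableau P = [[1, 3, 4, 8], [2, 7], [5], [6]] has shape [4, 2, 1, 1].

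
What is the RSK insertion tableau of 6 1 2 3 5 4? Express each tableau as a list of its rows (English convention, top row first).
Insert 6: appended to row 1. P = [[6]].
Insert 1: 1 bumps 6 from row 1; 6 starts row 2. P = [[1], [6]].
Insert 2: appended to row 1. P = [[1, 2], [6]].
Insert 3: appended to row 1. P = [[1, 2, 3], [6]].
Insert 5: appended to row 1. P = [[1, 2, 3, 5], [6]].
Insert 4: 4 bumps 5 from row 1; 5 bumps 6 from row 2; 6 starts row 3. P = [[1, 2, 3, 4], [5], [6]].

So P = [[1, 2, 3, 4], [5], [6]].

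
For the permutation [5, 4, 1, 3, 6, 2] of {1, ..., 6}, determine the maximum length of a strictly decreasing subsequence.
4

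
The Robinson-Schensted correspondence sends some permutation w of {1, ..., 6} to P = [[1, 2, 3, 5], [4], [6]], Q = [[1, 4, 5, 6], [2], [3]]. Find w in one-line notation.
Reverse the RSK construction: for i from n down to 1, find the cell of Q containing i, remove the entry at that cell from P, and reverse-bump it up through P; the value ejected from row 1 is w(i).

Step i=6: Q has 6 at row 1, column 4; remove that cell from P, ejecting 5. So w(6) = 5. P is now [[1, 2, 3], [4], [6]].
Step i=5: Q has 5 at row 1, column 3; remove that cell from P, ejecting 3. So w(5) = 3. P is now [[1, 2], [4], [6]].
Step i=4: Q has 4 at row 1, column 2; remove that cell from P, ejecting 2. So w(4) = 2. P is now [[1], [4], [6]].
Step i=3: Q has 3 at row 3, column 1; remove 6 from row 3 of P and reverse-bump: 6 enters row 2 and ejects 4; 4 enters row 1 and ejects 1. So w(3) = 1. P is now [[4], [6]].
Step i=2: Q has 2 at row 2, column 1; remove 6 from row 2 of P and reverse-bump: 6 enters row 1 and ejects 4. So w(2) = 4. P is now [[6]].
Step i=1: Q has 1 at row 1, column 1; remove that cell from P, ejecting 6. So w(1) = 6. P is now [].

So w = 6 4 1 2 3 5.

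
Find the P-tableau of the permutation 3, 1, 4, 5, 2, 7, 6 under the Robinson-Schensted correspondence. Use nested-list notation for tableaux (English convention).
P = [[1, 2, 5, 6], [3, 4, 7]]

Insert 3: appended to row 1. P = [[3]].
Insert 1: 1 bumps 3 from row 1; 3 starts row 2. P = [[1], [3]].
Insert 4: appended to row 1. P = [[1, 4], [3]].
Insert 5: appended to row 1. P = [[1, 4, 5], [3]].
Insert 2: 2 bumps 4 from row 1; 4 appends to row 2. P = [[1, 2, 5], [3, 4]].
Insert 7: appended to row 1. P = [[1, 2, 5, 7], [3, 4]].
Insert 6: 6 bumps 7 from row 1; 7 appends to row 2. P = [[1, 2, 5, 6], [3, 4, 7]].

So P = [[1, 2, 5, 6], [3, 4, 7]].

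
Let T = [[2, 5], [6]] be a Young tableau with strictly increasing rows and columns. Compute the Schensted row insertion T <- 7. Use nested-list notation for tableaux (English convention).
[[2, 5, 7], [6]]

7 is larger than every entry of row 1, so it is appended to row 1. The new tableau is [[2, 5, 7], [6]].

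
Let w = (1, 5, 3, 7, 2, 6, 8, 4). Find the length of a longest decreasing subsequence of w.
3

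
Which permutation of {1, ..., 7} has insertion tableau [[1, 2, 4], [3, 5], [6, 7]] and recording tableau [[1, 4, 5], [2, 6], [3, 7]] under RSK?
6 3 1 2 7 5 4

Reverse RSK: for i = n, n-1, ..., 1, locate i in Q, remove the corresponding corner cell from P, and reverse-bump its entry up through P; the value ejected from row 1 is w(i).

So w = 6 3 1 2 7 5 4.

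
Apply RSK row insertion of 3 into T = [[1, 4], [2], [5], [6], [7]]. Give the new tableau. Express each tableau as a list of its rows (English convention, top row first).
[[1, 3], [2, 4], [5], [6], [7]]

In row 1, 3 replaces 4 (the leftmost entry greater than 3); 4 is bumped to row 2. 4 is appended to row 2. The new tableau is [[1, 3], [2, 4], [5], [6], [7]].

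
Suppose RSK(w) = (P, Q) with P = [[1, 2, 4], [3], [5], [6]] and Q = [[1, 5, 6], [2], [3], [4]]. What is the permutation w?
Reverse the RSK construction: for i from n down to 1, find the cell of Q containing i, remove the entry at that cell from P, and reverse-bump it up through P; the value ejected from row 1 is w(i).

Step i=6: Q has 6 at row 1, column 3; remove that cell from P, ejecting 4. So w(6) = 4. P is now [[1, 2], [3], [5], [6]].
Step i=5: Q has 5 at row 1, column 2; remove that cell from P, ejecting 2. So w(5) = 2. P is now [[1], [3], [5], [6]].
Step i=4: Q has 4 at row 4, column 1; remove 6 from row 4 of P and reverse-bump: 6 enters row 3 and ejects 5; 5 enters row 2 and ejects 3; 3 enters row 1 and ejects 1. So w(4) = 1. P is now [[3], [5], [6]].
Step i=3: Q has 3 at row 3, column 1; remove 6 from row 3 of P and reverse-bump: 6 enters row 2 and ejects 5; 5 enters row 1 and ejects 3. So w(3) = 3. P is now [[5], [6]].
Step i=2: Q has 2 at row 2, column 1; remove 6 from row 2 of P and reverse-bump: 6 enters row 1 and ejects 5. So w(2) = 5. P is now [[6]].
Step i=1: Q has 1 at row 1, column 1; remove that cell from P, ejecting 6. So w(1) = 6. P is now [].

So w = 6 5 3 1 2 4.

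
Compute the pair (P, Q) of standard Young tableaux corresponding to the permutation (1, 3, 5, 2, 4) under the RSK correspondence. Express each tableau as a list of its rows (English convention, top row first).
P = [[1, 2, 4], [3, 5]], Q = [[1, 2, 3], [4, 5]]

Insert each entry of the permutation into P by Schensted row insertion, recording in Q the position of each new cell.

Insert 1: appended to row 1. P = [[1]], Q = [[1]].
Insert 3: appended to row 1. P = [[1, 3]], Q = [[1, 2]].
Insert 5: appended to row 1. P = [[1, 3, 5]], Q = [[1, 2, 3]].
Insert 2: 2 bumps 3 from row 1; 3 starts row 2. P = [[1, 2, 5], [3]], Q = [[1, 2, 3], [4]].
Insert 4: 4 bumps 5 from row 1; 5 appends to row 2. P = [[1, 2, 4], [3, 5]], Q = [[1, 2, 3], [4, 5]].

So P = [[1, 2, 4], [3, 5]], Q = [[1, 2, 3], [4, 5]].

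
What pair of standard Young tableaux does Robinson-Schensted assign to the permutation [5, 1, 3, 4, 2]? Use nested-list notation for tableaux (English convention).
P = [[1, 2, 4], [3], [5]], Q = [[1, 3, 4], [2], [5]]

Insert each entry of the permutation into P by Schensted row insertion, recording in Q the position of each new cell.

Insert 5: appended to row 1. P = [[5]], Q = [[1]].
Insert 1: 1 bumps 5 from row 1; 5 starts row 2. P = [[1], [5]], Q = [[1], [2]].
Insert 3: appended to row 1. P = [[1, 3], [5]], Q = [[1, 3], [2]].
Insert 4: appended to row 1. P = [[1, 3, 4], [5]], Q = [[1, 3, 4], [2]].
Insert 2: 2 bumps 3 from row 1; 3 bumps 5 from row 2; 5 starts row 3. P = [[1, 2, 4], [3], [5]], Q = [[1, 3, 4], [2], [5]].

So P = [[1, 2, 4], [3], [5]], Q = [[1, 3, 4], [2], [5]].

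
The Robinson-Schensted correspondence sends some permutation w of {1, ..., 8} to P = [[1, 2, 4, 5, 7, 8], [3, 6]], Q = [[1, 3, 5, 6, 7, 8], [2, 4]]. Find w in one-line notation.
3 1 6 2 4 5 7 8

Reverse the RSK construction: for i from n down to 1, find the cell of Q containing i, remove the entry at that cell from P, and reverse-bump it up through P; the value ejected from row 1 is w(i).

Step i=8: Q has 8 at row 1, column 6; remove that cell from P, ejecting 8. So w(8) = 8. P is now [[1, 2, 4, 5, 7], [3, 6]].
Step i=7: Q has 7 at row 1, column 5; remove that cell from P, ejecting 7. So w(7) = 7. P is now [[1, 2, 4, 5], [3, 6]].
Step i=6: Q has 6 at row 1, column 4; remove that cell from P, ejecting 5. So w(6) = 5. P is now [[1, 2, 4], [3, 6]].
Step i=5: Q has 5 at row 1, column 3; remove that cell from P, ejecting 4. So w(5) = 4. P is now [[1, 2], [3, 6]].
Step i=4: Q has 4 at row 2, column 2; remove 6 from row 2 of P and reverse-bump: 6 enters row 1 and ejects 2. So w(4) = 2. P is now [[1, 6], [3]].
Step i=3: Q has 3 at row 1, column 2; remove that cell from P, ejecting 6. So w(3) = 6. P is now [[1], [3]].
Step i=2: Q has 2 at row 2, column 1; remove 3 from row 2 of P and reverse-bump: 3 enters row 1 and ejects 1. So w(2) = 1. P is now [[3]].
Step i=1: Q has 1 at row 1, column 1; remove that cell from P, ejecting 3. So w(1) = 3. P is now [].

So w = 3 1 6 2 4 5 7 8.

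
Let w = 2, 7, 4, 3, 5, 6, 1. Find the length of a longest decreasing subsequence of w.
4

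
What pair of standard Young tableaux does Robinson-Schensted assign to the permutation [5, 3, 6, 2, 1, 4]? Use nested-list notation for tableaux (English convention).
Insert each entry of the permutation into P by Schensted row insertion, recording in Q the position of each new cell.

Insert 5: appended to row 1. P = [[5]].
Insert 3: 3 bumps 5 from row 1; 5 starts row 2. P = [[3], [5]].
Insert 6: appended to row 1. P = [[3, 6], [5]].
Insert 2: 2 bumps 3 from row 1; 3 bumps 5 from row 2; 5 starts row 3. P = [[2, 6], [3], [5]].
Insert 1: 1 bumps 2 from row 1; 2 bumps 3 from row 2; 3 bumps 5 from row 3; 5 starts row 4. P = [[1, 6], [2], [3], [5]].
Insert 4: 4 bumps 6 from row 1; 6 appends to row 2. P = [[1, 4], [2, 6], [3], [5]].

So P = [[1, 4], [2, 6], [3], [5]], Q = [[1, 3], [2, 6], [4], [5]].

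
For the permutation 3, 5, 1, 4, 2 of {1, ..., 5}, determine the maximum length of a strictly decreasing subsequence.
3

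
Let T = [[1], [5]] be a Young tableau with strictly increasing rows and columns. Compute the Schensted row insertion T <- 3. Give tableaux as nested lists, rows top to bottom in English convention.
[[1, 3], [5]]

3 is larger than every entry of row 1, so it is appended to row 1. The new tableau is [[1, 3], [5]].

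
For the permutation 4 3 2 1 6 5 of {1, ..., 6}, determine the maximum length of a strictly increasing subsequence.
2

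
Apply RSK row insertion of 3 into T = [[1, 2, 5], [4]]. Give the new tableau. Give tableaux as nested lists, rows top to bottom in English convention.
In row 1, 3 replaces 5 (the leftmost entry greater than 3); 5 is bumped to row 2. 5 is appended to row 2. The new tableau is [[1, 2, 3], [4, 5]].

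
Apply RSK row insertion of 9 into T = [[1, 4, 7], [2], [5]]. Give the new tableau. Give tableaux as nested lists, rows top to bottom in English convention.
9 is larger than every entry of row 1, so it is appended to row 1. The new tableau is [[1, 4, 7, 9], [2], [5]].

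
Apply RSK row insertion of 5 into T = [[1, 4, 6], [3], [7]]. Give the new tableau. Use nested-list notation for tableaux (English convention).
[[1, 4, 5], [3, 6], [7]]

In row 1, 5 replaces 6 (the leftmost entry greater than 5); 6 is bumped to row 2. 6 is appended to row 2. The new tableau is [[1, 4, 5], [3, 6], [7]].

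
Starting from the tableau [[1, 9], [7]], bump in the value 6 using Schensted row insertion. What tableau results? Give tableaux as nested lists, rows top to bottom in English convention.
[[1, 6], [7, 9]]

In row 1, 6 replaces 9 (the leftmost entry greater than 6); 9 is bumped to row 2. 9 is appended to row 2. The new tableau is [[1, 6], [7, 9]].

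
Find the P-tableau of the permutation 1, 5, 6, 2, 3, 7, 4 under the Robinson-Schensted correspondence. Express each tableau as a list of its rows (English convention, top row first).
Insert 1: appended to row 1. P = [[1]].
Insert 5: appended to row 1. P = [[1, 5]].
Insert 6: appended to row 1. P = [[1, 5, 6]].
Insert 2: 2 bumps 5 from row 1; 5 starts row 2. P = [[1, 2, 6], [5]].
Insert 3: 3 bumps 6 from row 1; 6 appends to row 2. P = [[1, 2, 3], [5, 6]].
Insert 7: appended to row 1. P = [[1, 2, 3, 7], [5, 6]].
Insert 4: 4 bumps 7 from row 1; 7 appends to row 2. P = [[1, 2, 3, 4], [5, 6, 7]].

So P = [[1, 2, 3, 4], [5, 6, 7]].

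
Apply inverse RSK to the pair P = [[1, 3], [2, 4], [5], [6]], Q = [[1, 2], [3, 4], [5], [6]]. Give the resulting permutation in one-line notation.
Reverse the RSK construction: for i from n down to 1, find the cell of Q containing i, remove the entry at that cell from P, and reverse-bump it up through P; the value ejected from row 1 is w(i).

Step i=6: Q has 6 at row 4, column 1; remove 6 from row 4 of P and reverse-bump: 6 enters row 3 and ejects 5; 5 enters row 2 and ejects 4; 4 enters row 1 and ejects 3. So w(6) = 3. P is now [[1, 4], [2, 5], [6]].
Step i=5: Q has 5 at row 3, column 1; remove 6 from row 3 of P and reverse-bump: 6 enters row 2 and ejects 5; 5 enters row 1 and ejects 4. So w(5) = 4. P is now [[1, 5], [2, 6]].
Step i=4: Q has 4 at row 2, column 2; remove 6 from row 2 of P and reverse-bump: 6 enters row 1 and ejects 5. So w(4) = 5. P is now [[1, 6], [2]].
Step i=3: Q has 3 at row 2, column 1; remove 2 from row 2 of P and reverse-bump: 2 enters row 1 and ejects 1. So w(3) = 1. P is now [[2, 6]].
Step i=2: Q has 2 at row 1, column 2; remove that cell from P, ejecting 6. So w(2) = 6. P is now [[2]].
Step i=1: Q has 1 at row 1, column 1; remove that cell from P, ejecting 2. So w(1) = 2. P is now [].

So w = 2 6 1 5 4 3.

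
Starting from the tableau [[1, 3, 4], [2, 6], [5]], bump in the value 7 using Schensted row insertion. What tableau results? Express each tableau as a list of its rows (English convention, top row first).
7 is larger than every entry of row 1, so it is appended to row 1. The new tableau is [[1, 3, 4, 7], [2, 6], [5]].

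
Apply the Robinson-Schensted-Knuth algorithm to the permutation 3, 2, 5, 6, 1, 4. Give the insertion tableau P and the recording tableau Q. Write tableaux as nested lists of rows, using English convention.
P = [[1, 4, 6], [2, 5], [3]], Q = [[1, 3, 4], [2, 6], [5]]

Insert each entry of the permutation into P by Schensted row insertion, recording in Q the position of each new cell.

Insert 3: appended to row 1. P = [[3]].
Insert 2: 2 bumps 3 from row 1; 3 starts row 2. P = [[2], [3]].
Insert 5: appended to row 1. P = [[2, 5], [3]].
Insert 6: appended to row 1. P = [[2, 5, 6], [3]].
Insert 1: 1 bumps 2 from row 1; 2 bumps 3 from row 2; 3 starts row 3. P = [[1, 5, 6], [2], [3]].
Insert 4: 4 bumps 5 from row 1; 5 appends to row 2. P = [[1, 4, 6], [2, 5], [3]].

So P = [[1, 4, 6], [2, 5], [3]], Q = [[1, 3, 4], [2, 6], [5]].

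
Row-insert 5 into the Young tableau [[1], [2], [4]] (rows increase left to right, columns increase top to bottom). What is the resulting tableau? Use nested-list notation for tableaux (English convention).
5 is larger than every entry of row 1, so it is appended to row 1. The new tableau is [[1, 5], [2], [4]].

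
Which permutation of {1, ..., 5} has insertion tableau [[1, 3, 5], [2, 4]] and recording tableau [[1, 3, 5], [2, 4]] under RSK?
2 1 4 3 5

Reverse RSK: for i = n, n-1, ..., 1, locate i in Q, remove the corresponding corner cell from P, and reverse-bump its entry up through P; the value ejected from row 1 is w(i).

So w = 2 1 4 3 5.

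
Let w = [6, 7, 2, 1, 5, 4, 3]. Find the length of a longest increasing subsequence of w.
2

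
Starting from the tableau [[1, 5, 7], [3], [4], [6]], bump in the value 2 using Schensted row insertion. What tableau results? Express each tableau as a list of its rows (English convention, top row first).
[[1, 2, 7], [3, 5], [4], [6]]

In row 1, 2 replaces 5 (the leftmost entry greater than 2); 5 is bumped to row 2. 5 is appended to row 2. The new tableau is [[1, 2, 7], [3, 5], [4], [6]].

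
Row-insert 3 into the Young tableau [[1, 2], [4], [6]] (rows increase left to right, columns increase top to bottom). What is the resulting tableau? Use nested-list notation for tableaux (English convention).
3 is larger than every entry of row 1, so it is appended to row 1. The new tableau is [[1, 2, 3], [4], [6]].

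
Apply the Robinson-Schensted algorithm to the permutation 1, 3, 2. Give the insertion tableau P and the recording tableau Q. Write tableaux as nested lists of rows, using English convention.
Insert each entry of the permutation into P by Schensted row insertion, recording in Q the position of each new cell.

After inserting 1: P = [[1]].
After inserting 3: P = [[1, 3]].
After inserting 2: P = [[1, 2], [3]].

So P = [[1, 2], [3]], Q = [[1, 2], [3]].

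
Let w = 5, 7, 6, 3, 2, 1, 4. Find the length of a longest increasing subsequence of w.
2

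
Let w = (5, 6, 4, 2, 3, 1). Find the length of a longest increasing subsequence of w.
2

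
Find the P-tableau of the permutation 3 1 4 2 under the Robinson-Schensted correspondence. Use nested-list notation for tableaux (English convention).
Insert 3: appended to row 1. P = [[3]].
Insert 1: 1 bumps 3 from row 1; 3 starts row 2. P = [[1], [3]].
Insert 4: appended to row 1. P = [[1, 4], [3]].
Insert 2: 2 bumps 4 from row 1; 4 appends to row 2. P = [[1, 2], [3, 4]].

So P = [[1, 2], [3, 4]].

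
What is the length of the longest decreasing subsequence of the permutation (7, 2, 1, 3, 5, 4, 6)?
3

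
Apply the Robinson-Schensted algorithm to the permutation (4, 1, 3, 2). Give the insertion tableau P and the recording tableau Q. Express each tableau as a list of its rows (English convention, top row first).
Insert each entry of the permutation into P by Schensted row insertion, recording in Q the position of each new cell.

Insert 4: appended to row 1. P = [[4]].
Insert 1: 1 bumps 4 from row 1; 4 starts row 2. P = [[1], [4]].
Insert 3: appended to row 1. P = [[1, 3], [4]].
Insert 2: 2 bumps 3 from row 1; 3 bumps 4 from row 2; 4 starts row 3. P = [[1, 2], [3], [4]].

So P = [[1, 2], [3], [4]], Q = [[1, 3], [2], [4]].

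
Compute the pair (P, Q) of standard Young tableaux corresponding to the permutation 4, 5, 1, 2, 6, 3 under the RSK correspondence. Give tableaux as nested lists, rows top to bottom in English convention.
P = [[1, 2, 3], [4, 5, 6]], Q = [[1, 2, 5], [3, 4, 6]]

Insert each entry of the permutation into P by Schensted row insertion, recording in Q the position of each new cell.

Insert 4: appended to row 1. P = [[4]], Q = [[1]].
Insert 5: appended to row 1. P = [[4, 5]], Q = [[1, 2]].
Insert 1: 1 bumps 4 from row 1; 4 starts row 2. P = [[1, 5], [4]], Q = [[1, 2], [3]].
Insert 2: 2 bumps 5 from row 1; 5 appends to row 2. P = [[1, 2], [4, 5]], Q = [[1, 2], [3, 4]].
Insert 6: appended to row 1. P = [[1, 2, 6], [4, 5]], Q = [[1, 2, 5], [3, 4]].
Insert 3: 3 bumps 6 from row 1; 6 appends to row 2. P = [[1, 2, 3], [4, 5, 6]], Q = [[1, 2, 5], [3, 4, 6]].

So P = [[1, 2, 3], [4, 5, 6]], Q = [[1, 2, 5], [3, 4, 6]].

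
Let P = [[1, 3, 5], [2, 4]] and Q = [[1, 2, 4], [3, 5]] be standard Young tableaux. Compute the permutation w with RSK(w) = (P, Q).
2 4 1 5 3

Reverse RSK: for i = n, n-1, ..., 1, locate i in Q, remove the corresponding corner cell from P, and reverse-bump its entry up through P; the value ejected from row 1 is w(i).

So w = 2 4 1 5 3.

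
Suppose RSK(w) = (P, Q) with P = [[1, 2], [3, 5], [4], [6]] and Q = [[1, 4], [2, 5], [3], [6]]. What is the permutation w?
6 4 1 5 3 2

Reverse RSK: for i = n, n-1, ..., 1, locate i in Q, remove the corresponding corner cell from P, and reverse-bump its entry up through P; the value ejected from row 1 is w(i).

So w = 6 4 1 5 3 2.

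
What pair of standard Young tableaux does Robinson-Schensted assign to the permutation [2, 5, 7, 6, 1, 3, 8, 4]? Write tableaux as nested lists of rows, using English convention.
P = [[1, 3, 4, 8], [2, 5, 6], [7]], Q = [[1, 2, 3, 7], [4, 6, 8], [5]]

Insert each entry of the permutation into P by Schensted row insertion, recording in Q the position of each new cell.

Insert 2: appended to row 1. P = [[2]].
Insert 5: appended to row 1. P = [[2, 5]].
Insert 7: appended to row 1. P = [[2, 5, 7]].
Insert 6: 6 bumps 7 from row 1; 7 starts row 2. P = [[2, 5, 6], [7]].
Insert 1: 1 bumps 2 from row 1; 2 bumps 7 from row 2; 7 starts row 3. P = [[1, 5, 6], [2], [7]].
Insert 3: 3 bumps 5 from row 1; 5 appends to row 2. P = [[1, 3, 6], [2, 5], [7]].
Insert 8: appended to row 1. P = [[1, 3, 6, 8], [2, 5], [7]].
Insert 4: 4 bumps 6 from row 1; 6 appends to row 2. P = [[1, 3, 4, 8], [2, 5, 6], [7]].

So P = [[1, 3, 4, 8], [2, 5, 6], [7]], Q = [[1, 2, 3, 7], [4, 6, 8], [5]].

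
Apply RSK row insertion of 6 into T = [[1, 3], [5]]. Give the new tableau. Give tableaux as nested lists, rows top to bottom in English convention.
[[1, 3, 6], [5]]

6 is larger than every entry of row 1, so it is appended to row 1. The new tableau is [[1, 3, 6], [5]].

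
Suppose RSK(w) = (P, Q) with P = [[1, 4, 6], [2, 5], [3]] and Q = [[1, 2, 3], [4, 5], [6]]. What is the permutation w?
Reverse the RSK construction: for i from n down to 1, find the cell of Q containing i, remove the entry at that cell from P, and reverse-bump it up through P; the value ejected from row 1 is w(i).

Step i=6: Q has 6 at row 3, column 1; remove 3 from row 3 of P and reverse-bump: 3 enters row 2 and ejects 2; 2 enters row 1 and ejects 1. So w(6) = 1. P is now [[2, 4, 6], [3, 5]].
Step i=5: Q has 5 at row 2, column 2; remove 5 from row 2 of P and reverse-bump: 5 enters row 1 and ejects 4. So w(5) = 4. P is now [[2, 5, 6], [3]].
Step i=4: Q has 4 at row 2, column 1; remove 3 from row 2 of P and reverse-bump: 3 enters row 1 and ejects 2. So w(4) = 2. P is now [[3, 5, 6]].
Step i=3: Q has 3 at row 1, column 3; remove that cell from P, ejecting 6. So w(3) = 6. P is now [[3, 5]].
Step i=2: Q has 2 at row 1, column 2; remove that cell from P, ejecting 5. So w(2) = 5. P is now [[3]].
Step i=1: Q has 1 at row 1, column 1; remove that cell from P, ejecting 3. So w(1) = 3. P is now [].

So w = 3 5 6 2 4 1.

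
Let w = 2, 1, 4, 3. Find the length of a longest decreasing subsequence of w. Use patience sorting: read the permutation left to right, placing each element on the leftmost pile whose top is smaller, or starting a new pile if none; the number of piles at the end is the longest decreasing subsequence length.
2: new pile. tops = [2]
1: new pile. tops = [2, 1]
4: onto pile 1 (replacing 2). tops = [4, 1]
3: onto pile 2 (replacing 1). tops = [4, 3]

2 piles, so the longest decreasing subsequence has length 2.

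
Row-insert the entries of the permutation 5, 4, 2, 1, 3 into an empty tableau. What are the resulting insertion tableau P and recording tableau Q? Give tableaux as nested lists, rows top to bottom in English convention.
P = [[1, 3], [2], [4], [5]], Q = [[1, 5], [2], [3], [4]]

Insert each entry of the permutation into P by Schensted row insertion, recording in Q the position of each new cell.

Insert 5: appended to row 1. P = [[5]].
Insert 4: 4 bumps 5 from row 1; 5 starts row 2. P = [[4], [5]].
Insert 2: 2 bumps 4 from row 1; 4 bumps 5 from row 2; 5 starts row 3. P = [[2], [4], [5]].
Insert 1: 1 bumps 2 from row 1; 2 bumps 4 from row 2; 4 bumps 5 from row 3; 5 starts row 4. P = [[1], [2], [4], [5]].
Insert 3: appended to row 1. P = [[1, 3], [2], [4], [5]].

So P = [[1, 3], [2], [4], [5]], Q = [[1, 5], [2], [3], [4]].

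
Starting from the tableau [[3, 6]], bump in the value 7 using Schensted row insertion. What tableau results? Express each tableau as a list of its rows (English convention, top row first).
7 is larger than every entry of row 1, so it is appended to row 1. The new tableau is [[3, 6, 7]].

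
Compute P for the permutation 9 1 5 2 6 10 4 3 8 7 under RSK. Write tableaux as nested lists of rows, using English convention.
P = [[1, 2, 3, 7], [4, 6, 8], [5, 10], [9]]

Insert 9: appended to row 1. P = [[9]].
Insert 1: 1 bumps 9 from row 1; 9 starts row 2. P = [[1], [9]].
Insert 5: appended to row 1. P = [[1, 5], [9]].
Insert 2: 2 bumps 5 from row 1; 5 bumps 9 from row 2; 9 starts row 3. P = [[1, 2], [5], [9]].
Insert 6: appended to row 1. P = [[1, 2, 6], [5], [9]].
Insert 10: appended to row 1. P = [[1, 2, 6, 10], [5], [9]].
Insert 4: 4 bumps 6 from row 1; 6 appends to row 2. P = [[1, 2, 4, 10], [5, 6], [9]].
Insert 3: 3 bumps 4 from row 1; 4 bumps 5 from row 2; 5 bumps 9 from row 3; 9 starts row 4. P = [[1, 2, 3, 10], [4, 6], [5], [9]].
Insert 8: 8 bumps 10 from row 1; 10 appends to row 2. P = [[1, 2, 3, 8], [4, 6, 10], [5], [9]].
Insert 7: 7 bumps 8 from row 1; 8 bumps 10 from row 2; 10 appends to row 3. P = [[1, 2, 3, 7], [4, 6, 8], [5, 10], [9]].

So P = [[1, 2, 3, 7], [4, 6, 8], [5, 10], [9]].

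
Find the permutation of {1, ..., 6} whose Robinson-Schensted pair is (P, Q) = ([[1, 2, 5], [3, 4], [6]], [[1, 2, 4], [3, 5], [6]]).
Reverse the RSK construction: for i from n down to 1, find the cell of Q containing i, remove the entry at that cell from P, and reverse-bump it up through P; the value ejected from row 1 is w(i).

Step i=6: Q has 6 at row 3, column 1; remove 6 from row 3 of P and reverse-bump: 6 enters row 2 and ejects 4; 4 enters row 1 and ejects 2. So w(6) = 2. P is now [[1, 4, 5], [3, 6]].
Step i=5: Q has 5 at row 2, column 2; remove 6 from row 2 of P and reverse-bump: 6 enters row 1 and ejects 5. So w(5) = 5. P is now [[1, 4, 6], [3]].
Step i=4: Q has 4 at row 1, column 3; remove that cell from P, ejecting 6. So w(4) = 6. P is now [[1, 4], [3]].
Step i=3: Q has 3 at row 2, column 1; remove 3 from row 2 of P and reverse-bump: 3 enters row 1 and ejects 1. So w(3) = 1. P is now [[3, 4]].
Step i=2: Q has 2 at row 1, column 2; remove that cell from P, ejecting 4. So w(2) = 4. P is now [[3]].
Step i=1: Q has 1 at row 1, column 1; remove that cell from P, ejecting 3. So w(1) = 3. P is now [].

So w = 3 4 1 6 5 2.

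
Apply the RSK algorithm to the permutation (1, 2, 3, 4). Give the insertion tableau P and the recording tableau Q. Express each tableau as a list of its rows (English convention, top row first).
Insert each entry of the permutation into P by Schensted row insertion, recording in Q the position of each new cell.

Insert 1: appended to row 1. P = [[1]].
Insert 2: appended to row 1. P = [[1, 2]].
Insert 3: appended to row 1. P = [[1, 2, 3]].
Insert 4: appended to row 1. P = [[1, 2, 3, 4]].

So P = [[1, 2, 3, 4]], Q = [[1, 2, 3, 4]].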